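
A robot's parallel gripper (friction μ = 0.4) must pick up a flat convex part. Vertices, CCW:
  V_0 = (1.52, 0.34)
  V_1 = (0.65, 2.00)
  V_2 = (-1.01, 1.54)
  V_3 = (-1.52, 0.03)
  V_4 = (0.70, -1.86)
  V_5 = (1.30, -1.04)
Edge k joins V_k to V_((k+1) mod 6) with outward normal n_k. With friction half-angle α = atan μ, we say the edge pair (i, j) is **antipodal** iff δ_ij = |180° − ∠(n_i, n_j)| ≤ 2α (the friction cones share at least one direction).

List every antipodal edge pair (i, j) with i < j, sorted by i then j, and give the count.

α = atan 0.4 = 21.80°;  2α = 43.60°
n_0 = (+0.8857, +0.4642)
n_1 = (-0.2670, +0.9637)
n_2 = (-0.9474, +0.3200)
n_3 = (-0.6482, -0.7614)
n_4 = (+0.8070, -0.5905)
n_5 = (+0.9875, -0.1574)
  (0,1): δ = 102.17°  ·
  (0,2): δ = 46.32°  ·
  (0,3): δ = 21.93°  ✓
  (0,4): δ = 116.15°  ·
  (0,5): δ = 143.28°  ·
  (1,2): δ = 124.15°  ·
  (1,3): δ = 55.90°  ·
  (1,4): δ = 38.32°  ✓
  (1,5): δ = 65.45°  ·
  (2,3): δ = 111.75°  ·
  (2,4): δ = 17.53°  ✓
  (2,5): δ = 9.60°  ✓
  (3,4): δ = 85.78°  ·
  (3,5): δ = 58.65°  ·
  (4,5): δ = 152.86°  ·
antipodal pairs: 4

count = 4; pairs: (0,3), (1,4), (2,4), (2,5)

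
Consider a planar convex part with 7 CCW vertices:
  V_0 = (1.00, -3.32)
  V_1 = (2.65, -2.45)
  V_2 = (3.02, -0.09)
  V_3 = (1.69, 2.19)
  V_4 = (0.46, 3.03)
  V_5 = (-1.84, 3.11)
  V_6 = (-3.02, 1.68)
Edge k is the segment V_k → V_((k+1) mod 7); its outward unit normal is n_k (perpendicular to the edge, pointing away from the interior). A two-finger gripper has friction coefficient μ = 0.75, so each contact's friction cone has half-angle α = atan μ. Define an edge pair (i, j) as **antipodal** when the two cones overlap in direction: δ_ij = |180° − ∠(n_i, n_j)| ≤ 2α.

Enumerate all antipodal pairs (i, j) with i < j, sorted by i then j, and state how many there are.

count = 9; pairs: (0,3), (0,4), (0,5), (1,5), (1,6), (2,5), (2,6), (3,6), (4,6)

α = atan 0.75 = 36.87°;  2α = 73.74°
n_0 = (+0.4664, -0.8846)
n_1 = (+0.9879, -0.1549)
n_2 = (+0.8638, +0.5039)
n_3 = (+0.5640, +0.8258)
n_4 = (+0.0348, +0.9994)
n_5 = (-0.7713, +0.6365)
n_6 = (-0.7793, -0.6266)
  (0,1): δ = 126.71°  ·
  (0,2): δ = 87.55°  ·
  (0,3): δ = 62.13°  ✓
  (0,4): δ = 29.79°  ✓
  (0,5): δ = 22.67°  ✓
  (0,6): δ = 101.00°  ·
  (1,2): δ = 140.83°  ·
  (1,3): δ = 115.42°  ·
  (1,4): δ = 83.08°  ·
  (1,5): δ = 30.62°  ✓
  (1,6): δ = 47.71°  ✓
  (2,3): δ = 154.59°  ·
  (2,4): δ = 122.25°  ·
  (2,5): δ = 69.79°  ✓
  (2,6): δ = 8.54°  ✓
  (3,4): δ = 147.66°  ·
  (3,5): δ = 95.20°  ·
  (3,6): δ = 16.87°  ✓
  (4,5): δ = 127.54°  ·
  (4,6): δ = 49.21°  ✓
  (5,6): δ = 101.67°  ·
antipodal pairs: 9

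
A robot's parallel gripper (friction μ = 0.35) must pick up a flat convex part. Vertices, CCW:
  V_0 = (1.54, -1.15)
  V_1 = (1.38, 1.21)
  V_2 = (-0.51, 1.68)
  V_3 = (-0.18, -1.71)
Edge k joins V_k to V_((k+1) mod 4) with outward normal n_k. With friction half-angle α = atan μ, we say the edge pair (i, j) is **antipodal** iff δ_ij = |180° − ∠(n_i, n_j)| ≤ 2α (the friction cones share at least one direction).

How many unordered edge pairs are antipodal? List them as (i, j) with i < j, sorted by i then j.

count = 2; pairs: (0,2), (1,3)

α = atan 0.35 = 19.29°;  2α = 38.58°
n_0 = (+0.9977, +0.0676)
n_1 = (+0.2413, +0.9704)
n_2 = (-0.9953, -0.0969)
n_3 = (+0.3096, -0.9509)
  (0,1): δ = 107.84°  ·
  (0,2): δ = 1.68°  ✓
  (0,3): δ = 104.16°  ·
  (1,2): δ = 70.48°  ·
  (1,3): δ = 32.00°  ✓
  (2,3): δ = 77.53°  ·
antipodal pairs: 2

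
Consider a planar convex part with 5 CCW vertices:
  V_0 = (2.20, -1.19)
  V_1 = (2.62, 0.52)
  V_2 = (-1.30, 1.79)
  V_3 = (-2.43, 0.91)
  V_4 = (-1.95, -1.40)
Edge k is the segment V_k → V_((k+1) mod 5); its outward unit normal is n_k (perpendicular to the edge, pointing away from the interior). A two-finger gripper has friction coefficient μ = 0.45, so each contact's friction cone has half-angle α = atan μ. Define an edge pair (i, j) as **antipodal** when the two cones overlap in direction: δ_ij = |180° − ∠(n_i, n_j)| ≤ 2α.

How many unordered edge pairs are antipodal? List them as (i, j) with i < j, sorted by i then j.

count = 4; pairs: (0,2), (0,3), (1,4), (2,4)

α = atan 0.45 = 24.23°;  2α = 48.46°
n_0 = (+0.9711, -0.2385)
n_1 = (+0.3082, +0.9513)
n_2 = (-0.6144, +0.7890)
n_3 = (-0.9791, -0.2034)
n_4 = (+0.0505, -0.9987)
  (0,1): δ = 94.15°  ·
  (0,2): δ = 38.29°  ✓
  (0,3): δ = 25.54°  ✓
  (0,4): δ = 106.70°  ·
  (1,2): δ = 124.14°  ·
  (1,3): δ = 60.31°  ·
  (1,4): δ = 20.85°  ✓
  (2,3): δ = 116.17°  ·
  (2,4): δ = 35.01°  ✓
  (3,4): δ = 98.84°  ·
antipodal pairs: 4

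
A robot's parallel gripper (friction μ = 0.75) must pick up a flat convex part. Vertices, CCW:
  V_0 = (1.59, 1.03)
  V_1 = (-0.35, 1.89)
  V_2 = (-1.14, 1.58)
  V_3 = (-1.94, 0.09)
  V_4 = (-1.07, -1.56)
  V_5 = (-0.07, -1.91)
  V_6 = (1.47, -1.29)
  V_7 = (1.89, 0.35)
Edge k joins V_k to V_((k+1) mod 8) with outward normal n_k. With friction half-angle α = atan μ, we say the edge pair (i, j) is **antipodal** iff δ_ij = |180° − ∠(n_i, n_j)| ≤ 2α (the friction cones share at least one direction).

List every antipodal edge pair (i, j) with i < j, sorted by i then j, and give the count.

count = 12; pairs: (0,3), (0,4), (0,5), (1,4), (1,5), (1,6), (2,5), (2,6), (2,7), (3,6), (3,7), (4,7)

α = atan 0.75 = 36.87°;  2α = 73.74°
n_0 = (+0.4053, +0.9142)
n_1 = (-0.3653, +0.9309)
n_2 = (-0.8810, +0.4730)
n_3 = (-0.8846, -0.4664)
n_4 = (-0.3304, -0.9439)
n_5 = (+0.3735, -0.9276)
n_6 = (+0.9687, -0.2481)
n_7 = (+0.9149, +0.4036)
  (0,1): δ = 134.67°  ·
  (0,2): δ = 94.32°  ·
  (0,3): δ = 38.29°  ✓
  (0,4): δ = 4.62°  ✓
  (0,5): δ = 45.84°  ✓
  (0,6): δ = 99.54°  ·
  (0,7): δ = 137.71°  ·
  (1,2): δ = 139.66°  ·
  (1,3): δ = 83.62°  ·
  (1,4): δ = 40.72°  ✓
  (1,5): δ = 0.50°  ✓
  (1,6): δ = 54.21°  ✓
  (1,7): δ = 92.38°  ·
  (2,3): δ = 123.97°  ·
  (2,4): δ = 81.06°  ·
  (2,5): δ = 39.84°  ✓
  (2,6): δ = 13.87°  ✓
  (2,7): δ = 52.04°  ✓
  (3,4): δ = 137.09°  ·
  (3,5): δ = 95.87°  ·
  (3,6): δ = 42.17°  ✓
  (3,7): δ = 4.00°  ✓
  (4,5): δ = 138.78°  ·
  (4,6): δ = 85.07°  ·
  (4,7): δ = 46.90°  ✓
  (5,6): δ = 126.29°  ·
  (5,7): δ = 88.12°  ·
  (6,7): δ = 141.83°  ·
antipodal pairs: 12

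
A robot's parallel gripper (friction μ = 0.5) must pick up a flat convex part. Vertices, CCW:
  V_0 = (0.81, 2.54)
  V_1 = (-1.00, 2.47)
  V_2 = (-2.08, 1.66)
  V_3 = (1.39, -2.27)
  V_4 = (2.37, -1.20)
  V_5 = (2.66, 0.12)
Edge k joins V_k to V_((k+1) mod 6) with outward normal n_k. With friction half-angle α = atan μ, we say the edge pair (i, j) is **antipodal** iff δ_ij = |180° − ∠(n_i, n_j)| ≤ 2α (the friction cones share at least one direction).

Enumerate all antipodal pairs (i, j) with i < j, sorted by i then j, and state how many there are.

count = 5; pairs: (0,2), (0,3), (1,3), (1,4), (2,5)

α = atan 0.5 = 26.57°;  2α = 53.13°
n_0 = (-0.0386, +0.9993)
n_1 = (-0.6000, +0.8000)
n_2 = (-0.7496, -0.6619)
n_3 = (+0.7374, -0.6754)
n_4 = (+0.9767, -0.2146)
n_5 = (+0.7945, +0.6073)
  (0,1): δ = 145.34°  ·
  (0,2): δ = 50.77°  ✓
  (0,3): δ = 45.30°  ✓
  (0,4): δ = 75.39°  ·
  (0,5): δ = 125.18°  ·
  (1,2): δ = 85.43°  ·
  (1,3): δ = 10.64°  ✓
  (1,4): δ = 40.74°  ✓
  (1,5): δ = 90.53°  ·
  (2,3): δ = 83.93°  ·
  (2,4): δ = 53.83°  ·
  (2,5): δ = 4.05°  ✓
  (3,4): δ = 149.90°  ·
  (3,5): δ = 100.12°  ·
  (4,5): δ = 130.21°  ·
antipodal pairs: 5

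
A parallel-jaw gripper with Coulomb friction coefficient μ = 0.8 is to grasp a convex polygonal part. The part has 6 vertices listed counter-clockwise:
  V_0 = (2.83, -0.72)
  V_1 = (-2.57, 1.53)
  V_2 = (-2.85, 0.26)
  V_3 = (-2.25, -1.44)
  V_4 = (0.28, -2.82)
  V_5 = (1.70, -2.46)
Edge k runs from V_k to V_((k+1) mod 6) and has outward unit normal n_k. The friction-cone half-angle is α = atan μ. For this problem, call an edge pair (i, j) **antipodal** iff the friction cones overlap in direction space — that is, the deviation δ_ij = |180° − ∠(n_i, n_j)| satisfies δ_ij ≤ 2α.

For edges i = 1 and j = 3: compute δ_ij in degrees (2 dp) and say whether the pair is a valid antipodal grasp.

δ = 106.18°, invalid

α = atan 0.8 = 38.66°;  2α = 77.32°
edge 1: e_1 = (-0.28, -1.27);  n_1 = (-0.9765, +0.2153)
edge 3: e_3 = (+2.53, -1.38);  n_3 = (-0.4789, -0.8779)
∠(n_1, n_3) = 73.82°
δ = |180° − 73.82°| = 106.18°
106.18° > 2α = 77.32°  →  invalid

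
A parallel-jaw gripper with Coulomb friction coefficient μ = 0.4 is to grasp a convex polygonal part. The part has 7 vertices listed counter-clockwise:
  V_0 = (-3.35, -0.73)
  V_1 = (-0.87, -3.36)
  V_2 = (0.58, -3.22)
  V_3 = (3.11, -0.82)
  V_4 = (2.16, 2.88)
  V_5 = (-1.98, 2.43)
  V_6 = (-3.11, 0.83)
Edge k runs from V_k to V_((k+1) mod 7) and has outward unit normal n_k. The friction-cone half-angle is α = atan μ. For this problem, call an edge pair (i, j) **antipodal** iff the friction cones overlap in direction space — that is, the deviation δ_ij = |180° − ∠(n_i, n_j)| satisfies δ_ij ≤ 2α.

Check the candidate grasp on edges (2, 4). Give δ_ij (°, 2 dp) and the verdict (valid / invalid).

α = atan 0.4 = 21.80°;  2α = 43.60°
edge 2: e_2 = (+2.53, +2.40);  n_2 = (+0.6882, -0.7255)
edge 4: e_4 = (-4.14, -0.45);  n_4 = (-0.1081, +0.9941)
∠(n_2, n_4) = 142.71°
δ = |180° − 142.71°| = 37.29°
37.29° ≤ 2α = 43.60°  →  valid

δ = 37.29°, valid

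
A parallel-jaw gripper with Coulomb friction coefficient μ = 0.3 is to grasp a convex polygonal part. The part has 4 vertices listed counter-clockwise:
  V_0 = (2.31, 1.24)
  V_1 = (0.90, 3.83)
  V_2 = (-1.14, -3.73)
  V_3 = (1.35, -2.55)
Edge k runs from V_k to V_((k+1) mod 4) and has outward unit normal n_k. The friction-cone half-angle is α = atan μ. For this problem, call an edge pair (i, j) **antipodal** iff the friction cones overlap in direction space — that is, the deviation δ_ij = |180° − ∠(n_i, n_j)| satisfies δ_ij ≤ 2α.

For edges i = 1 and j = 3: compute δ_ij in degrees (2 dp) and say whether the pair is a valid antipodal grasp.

α = atan 0.3 = 16.70°;  2α = 33.40°
edge 1: e_1 = (-2.04, -7.56);  n_1 = (-0.9655, +0.2605)
edge 3: e_3 = (+0.96, +3.79);  n_3 = (+0.9694, -0.2455)
∠(n_1, n_3) = 179.11°
δ = |180° − 179.11°| = 0.89°
0.89° ≤ 2α = 33.40°  →  valid

δ = 0.89°, valid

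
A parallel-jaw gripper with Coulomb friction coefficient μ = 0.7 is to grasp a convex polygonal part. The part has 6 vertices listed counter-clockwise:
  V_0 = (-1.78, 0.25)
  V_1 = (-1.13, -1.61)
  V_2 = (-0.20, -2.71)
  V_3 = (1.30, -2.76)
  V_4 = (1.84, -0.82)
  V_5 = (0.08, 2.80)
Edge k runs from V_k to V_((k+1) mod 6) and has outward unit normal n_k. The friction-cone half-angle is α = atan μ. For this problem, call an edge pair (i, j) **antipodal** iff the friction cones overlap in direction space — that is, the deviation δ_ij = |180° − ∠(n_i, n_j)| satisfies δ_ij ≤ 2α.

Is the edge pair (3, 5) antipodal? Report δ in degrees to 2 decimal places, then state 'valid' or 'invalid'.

δ = 20.55°, valid

α = atan 0.7 = 34.99°;  2α = 69.98°
edge 3: e_3 = (+0.54, +1.94);  n_3 = (+0.9634, -0.2682)
edge 5: e_5 = (-1.86, -2.55);  n_5 = (-0.8079, +0.5893)
∠(n_3, n_5) = 159.45°
δ = |180° − 159.45°| = 20.55°
20.55° ≤ 2α = 69.98°  →  valid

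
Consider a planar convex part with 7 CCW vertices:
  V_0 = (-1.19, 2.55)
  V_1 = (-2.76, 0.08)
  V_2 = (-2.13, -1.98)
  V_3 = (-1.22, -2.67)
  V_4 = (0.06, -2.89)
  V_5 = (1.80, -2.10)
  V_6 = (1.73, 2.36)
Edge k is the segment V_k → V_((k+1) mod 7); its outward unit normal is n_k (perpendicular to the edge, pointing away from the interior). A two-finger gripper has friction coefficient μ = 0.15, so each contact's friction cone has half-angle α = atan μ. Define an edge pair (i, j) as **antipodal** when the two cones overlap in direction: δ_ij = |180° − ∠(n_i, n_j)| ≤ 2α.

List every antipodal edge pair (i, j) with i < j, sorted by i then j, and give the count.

count = 2; pairs: (1,5), (3,6)

α = atan 0.15 = 8.53°;  2α = 17.06°
n_0 = (-0.8439, +0.5364)
n_1 = (-0.9563, -0.2925)
n_2 = (-0.6042, -0.7968)
n_3 = (-0.1694, -0.9855)
n_4 = (+0.4134, -0.9105)
n_5 = (+0.9999, +0.0157)
n_6 = (+0.0649, +0.9979)
  (0,1): δ = 130.55°  ·
  (0,2): δ = 94.73°  ·
  (0,3): δ = 67.31°  ·
  (0,4): δ = 33.14°  ·
  (0,5): δ = 33.34°  ·
  (0,6): δ = 118.72°  ·
  (1,2): δ = 144.18°  ·
  (1,3): δ = 116.76°  ·
  (1,4): δ = 82.59°  ·
  (1,5): δ = 16.11°  ✓
  (1,6): δ = 69.27°  ·
  (2,3): δ = 152.58°  ·
  (2,4): δ = 118.41°  ·
  (2,5): δ = 51.93°  ·
  (2,6): δ = 33.45°  ·
  (3,4): δ = 145.83°  ·
  (3,5): δ = 79.35°  ·
  (3,6): δ = 6.03°  ✓
  (4,5): δ = 113.52°  ·
  (4,6): δ = 28.14°  ·
  (5,6): δ = 94.62°  ·
antipodal pairs: 2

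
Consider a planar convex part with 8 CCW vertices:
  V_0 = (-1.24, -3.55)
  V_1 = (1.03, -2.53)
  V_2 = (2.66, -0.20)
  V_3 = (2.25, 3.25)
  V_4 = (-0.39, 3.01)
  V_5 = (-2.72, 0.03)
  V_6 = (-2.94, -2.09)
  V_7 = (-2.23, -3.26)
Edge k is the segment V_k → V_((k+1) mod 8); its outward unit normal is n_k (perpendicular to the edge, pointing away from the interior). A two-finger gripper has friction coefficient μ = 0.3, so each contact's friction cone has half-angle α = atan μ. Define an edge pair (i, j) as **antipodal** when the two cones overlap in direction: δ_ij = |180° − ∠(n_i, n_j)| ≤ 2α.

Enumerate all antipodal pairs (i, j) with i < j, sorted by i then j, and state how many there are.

α = atan 0.3 = 16.70°;  2α = 33.40°
n_0 = (+0.4099, -0.9121)
n_1 = (+0.8194, -0.5732)
n_2 = (+0.9930, +0.1180)
n_3 = (-0.0905, +0.9959)
n_4 = (-0.7878, +0.6160)
n_5 = (-0.9947, +0.1032)
n_6 = (-0.8549, -0.5188)
n_7 = (-0.2811, -0.9597)
  (0,1): δ = 149.17°  ·
  (0,2): δ = 107.42°  ·
  (0,3): δ = 19.00°  ✓
  (0,4): δ = 27.78°  ✓
  (0,5): δ = 59.88°  ·
  (0,6): δ = 97.05°  ·
  (0,7): δ = 139.48°  ·
  (1,2): δ = 138.25°  ·
  (1,3): δ = 49.83°  ·
  (1,4): δ = 3.05°  ✓
  (1,5): δ = 29.05°  ✓
  (1,6): δ = 66.23°  ·
  (1,7): δ = 108.65°  ·
  (2,3): δ = 91.58°  ·
  (2,4): δ = 44.80°  ·
  (2,5): δ = 12.70°  ✓
  (2,6): δ = 24.47°  ✓
  (2,7): δ = 66.90°  ·
  (3,4): δ = 133.22°  ·
  (3,5): δ = 101.12°  ·
  (3,6): δ = 63.94°  ·
  (3,7): δ = 21.52°  ✓
  (4,5): δ = 147.90°  ·
  (4,6): δ = 110.73°  ·
  (4,7): δ = 68.31°  ·
  (5,6): δ = 142.82°  ·
  (5,7): δ = 100.40°  ·
  (6,7): δ = 137.58°  ·
antipodal pairs: 7

count = 7; pairs: (0,3), (0,4), (1,4), (1,5), (2,5), (2,6), (3,7)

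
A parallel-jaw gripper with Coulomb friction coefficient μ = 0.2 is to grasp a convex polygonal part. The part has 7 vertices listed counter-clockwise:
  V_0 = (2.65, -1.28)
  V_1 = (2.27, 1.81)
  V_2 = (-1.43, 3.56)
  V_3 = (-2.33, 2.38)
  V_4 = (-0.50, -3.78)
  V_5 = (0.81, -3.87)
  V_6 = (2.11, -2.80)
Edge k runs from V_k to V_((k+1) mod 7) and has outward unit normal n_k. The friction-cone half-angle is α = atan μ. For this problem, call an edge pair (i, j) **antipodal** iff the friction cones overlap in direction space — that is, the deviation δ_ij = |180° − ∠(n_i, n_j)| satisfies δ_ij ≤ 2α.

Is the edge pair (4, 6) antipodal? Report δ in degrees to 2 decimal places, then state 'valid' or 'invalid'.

δ = 105.63°, invalid

α = atan 0.2 = 11.31°;  2α = 22.62°
edge 4: e_4 = (+1.31, -0.09);  n_4 = (-0.0685, -0.9976)
edge 6: e_6 = (+0.54, +1.52);  n_6 = (+0.9423, -0.3348)
∠(n_4, n_6) = 74.37°
δ = |180° − 74.37°| = 105.63°
105.63° > 2α = 22.62°  →  invalid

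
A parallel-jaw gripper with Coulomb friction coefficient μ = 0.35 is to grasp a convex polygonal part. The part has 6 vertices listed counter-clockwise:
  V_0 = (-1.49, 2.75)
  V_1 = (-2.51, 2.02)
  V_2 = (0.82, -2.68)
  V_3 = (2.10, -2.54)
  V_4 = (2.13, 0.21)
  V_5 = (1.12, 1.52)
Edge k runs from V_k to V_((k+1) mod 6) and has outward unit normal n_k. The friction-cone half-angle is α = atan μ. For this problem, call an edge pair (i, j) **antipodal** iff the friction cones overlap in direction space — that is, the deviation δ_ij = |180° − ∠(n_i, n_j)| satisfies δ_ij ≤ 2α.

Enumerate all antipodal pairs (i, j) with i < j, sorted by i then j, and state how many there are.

α = atan 0.35 = 19.29°;  2α = 38.58°
n_0 = (-0.5820, +0.8132)
n_1 = (-0.8160, -0.5781)
n_2 = (+0.1087, -0.9941)
n_3 = (+0.9999, -0.0109)
n_4 = (+0.7919, +0.6106)
n_5 = (+0.4263, +0.9046)
  (0,1): δ = 90.27°  ·
  (0,2): δ = 29.35°  ✓
  (0,3): δ = 53.78°  ·
  (0,4): δ = 92.04°  ·
  (0,5): δ = 119.18°  ·
  (1,2): δ = 119.08°  ·
  (1,3): δ = 35.94°  ✓
  (1,4): δ = 2.31°  ✓
  (1,5): δ = 29.45°  ✓
  (2,3): δ = 96.87°  ·
  (2,4): δ = 58.61°  ·
  (2,5): δ = 31.47°  ✓
  (3,4): δ = 141.74°  ·
  (3,5): δ = 114.61°  ·
  (4,5): δ = 152.86°  ·
antipodal pairs: 5

count = 5; pairs: (0,2), (1,3), (1,4), (1,5), (2,5)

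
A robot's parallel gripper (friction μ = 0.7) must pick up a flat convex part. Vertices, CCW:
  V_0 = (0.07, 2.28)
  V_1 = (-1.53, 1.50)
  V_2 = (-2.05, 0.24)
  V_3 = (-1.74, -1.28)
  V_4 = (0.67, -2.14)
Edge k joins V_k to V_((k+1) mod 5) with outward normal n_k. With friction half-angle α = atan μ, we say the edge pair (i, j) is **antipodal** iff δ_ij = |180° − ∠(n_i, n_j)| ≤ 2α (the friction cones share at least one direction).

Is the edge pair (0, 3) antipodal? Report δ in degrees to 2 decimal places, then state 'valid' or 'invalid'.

δ = 45.63°, valid

α = atan 0.7 = 34.99°;  2α = 69.98°
edge 0: e_0 = (-1.60, -0.78);  n_0 = (-0.4382, +0.8989)
edge 3: e_3 = (+2.41, -0.86);  n_3 = (-0.3361, -0.9418)
∠(n_0, n_3) = 134.37°
δ = |180° − 134.37°| = 45.63°
45.63° ≤ 2α = 69.98°  →  valid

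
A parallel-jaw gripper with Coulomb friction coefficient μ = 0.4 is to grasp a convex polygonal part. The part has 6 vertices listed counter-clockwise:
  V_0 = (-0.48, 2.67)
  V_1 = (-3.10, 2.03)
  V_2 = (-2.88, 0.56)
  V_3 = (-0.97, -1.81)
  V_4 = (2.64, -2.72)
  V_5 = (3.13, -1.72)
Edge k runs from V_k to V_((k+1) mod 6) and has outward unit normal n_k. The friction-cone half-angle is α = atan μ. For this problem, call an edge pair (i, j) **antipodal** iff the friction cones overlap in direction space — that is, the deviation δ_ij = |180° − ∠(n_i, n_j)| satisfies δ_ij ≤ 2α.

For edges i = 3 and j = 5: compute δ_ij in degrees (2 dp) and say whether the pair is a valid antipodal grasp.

δ = 36.42°, valid

α = atan 0.4 = 21.80°;  2α = 43.60°
edge 3: e_3 = (+3.61, -0.91);  n_3 = (-0.2444, -0.9697)
edge 5: e_5 = (-3.61, +4.39);  n_5 = (+0.7724, +0.6352)
∠(n_3, n_5) = 143.58°
δ = |180° − 143.58°| = 36.42°
36.42° ≤ 2α = 43.60°  →  valid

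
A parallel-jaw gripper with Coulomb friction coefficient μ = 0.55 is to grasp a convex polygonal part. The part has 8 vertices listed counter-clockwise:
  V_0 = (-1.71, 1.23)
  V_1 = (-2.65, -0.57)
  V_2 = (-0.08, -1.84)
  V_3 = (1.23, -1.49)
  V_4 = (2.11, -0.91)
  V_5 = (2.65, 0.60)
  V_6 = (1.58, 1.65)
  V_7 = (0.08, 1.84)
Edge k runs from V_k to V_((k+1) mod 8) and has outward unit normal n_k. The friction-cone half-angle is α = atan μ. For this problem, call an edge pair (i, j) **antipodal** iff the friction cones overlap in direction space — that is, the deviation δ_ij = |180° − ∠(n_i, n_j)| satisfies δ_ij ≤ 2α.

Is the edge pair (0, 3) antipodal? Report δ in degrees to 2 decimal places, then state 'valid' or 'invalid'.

δ = 29.04°, valid

α = atan 0.55 = 28.81°;  2α = 57.62°
edge 0: e_0 = (-0.94, -1.80);  n_0 = (-0.8864, +0.4629)
edge 3: e_3 = (+0.88, +0.58);  n_3 = (+0.5503, -0.8350)
∠(n_0, n_3) = 150.96°
δ = |180° − 150.96°| = 29.04°
29.04° ≤ 2α = 57.62°  →  valid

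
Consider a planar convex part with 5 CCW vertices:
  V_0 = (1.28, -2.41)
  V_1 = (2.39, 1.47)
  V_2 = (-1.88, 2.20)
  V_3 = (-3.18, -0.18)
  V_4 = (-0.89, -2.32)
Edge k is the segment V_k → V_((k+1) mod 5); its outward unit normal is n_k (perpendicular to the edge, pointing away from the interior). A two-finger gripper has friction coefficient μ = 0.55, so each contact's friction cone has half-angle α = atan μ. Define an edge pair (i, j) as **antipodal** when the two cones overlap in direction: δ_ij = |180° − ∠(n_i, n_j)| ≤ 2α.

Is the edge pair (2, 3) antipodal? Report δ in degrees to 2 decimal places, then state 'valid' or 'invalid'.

δ = 104.42°, invalid

α = atan 0.55 = 28.81°;  2α = 57.62°
edge 2: e_2 = (-1.30, -2.38);  n_2 = (-0.8776, +0.4794)
edge 3: e_3 = (+2.29, -2.14);  n_3 = (-0.6828, -0.7306)
∠(n_2, n_3) = 75.58°
δ = |180° − 75.58°| = 104.42°
104.42° > 2α = 57.62°  →  invalid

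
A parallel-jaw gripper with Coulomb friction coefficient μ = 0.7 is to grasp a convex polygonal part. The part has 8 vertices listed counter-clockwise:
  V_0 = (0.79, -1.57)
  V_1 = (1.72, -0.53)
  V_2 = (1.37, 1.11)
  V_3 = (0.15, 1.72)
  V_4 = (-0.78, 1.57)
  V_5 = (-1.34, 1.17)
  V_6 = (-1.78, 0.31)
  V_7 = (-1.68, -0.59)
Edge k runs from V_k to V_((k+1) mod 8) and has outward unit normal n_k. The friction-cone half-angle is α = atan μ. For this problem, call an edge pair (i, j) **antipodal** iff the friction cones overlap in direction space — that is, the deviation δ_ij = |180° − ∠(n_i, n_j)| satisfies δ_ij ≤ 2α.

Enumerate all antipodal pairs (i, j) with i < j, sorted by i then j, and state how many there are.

α = atan 0.7 = 34.99°;  2α = 69.98°
n_0 = (+0.7454, -0.6666)
n_1 = (+0.9780, +0.2087)
n_2 = (+0.4472, +0.8944)
n_3 = (-0.1592, +0.9872)
n_4 = (-0.5812, +0.8137)
n_5 = (-0.8902, +0.4555)
n_6 = (-0.9939, -0.1104)
n_7 = (-0.3688, -0.9295)
  (0,1): δ = 126.15°  ·
  (0,2): δ = 74.76°  ·
  (0,3): δ = 39.03°  ✓
  (0,4): δ = 12.66°  ✓
  (0,5): δ = 14.71°  ✓
  (0,6): δ = 48.14°  ✓
  (0,7): δ = 110.16°  ·
  (1,2): δ = 128.61°  ·
  (1,3): δ = 92.88°  ·
  (1,4): δ = 66.51°  ✓
  (1,5): δ = 39.14°  ✓
  (1,6): δ = 5.71°  ✓
  (1,7): δ = 56.31°  ✓
  (2,3): δ = 144.27°  ·
  (2,4): δ = 117.90°  ·
  (2,5): δ = 90.53°  ·
  (2,6): δ = 57.09°  ✓
  (2,7): δ = 4.92°  ✓
  (3,4): δ = 153.62°  ·
  (3,5): δ = 126.26°  ·
  (3,6): δ = 92.82°  ·
  (3,7): δ = 30.80°  ✓
  (4,5): δ = 152.63°  ·
  (4,6): δ = 119.20°  ·
  (4,7): δ = 57.18°  ✓
  (5,6): δ = 146.56°  ·
  (5,7): δ = 84.55°  ·
  (6,7): δ = 117.98°  ·
antipodal pairs: 12

count = 12; pairs: (0,3), (0,4), (0,5), (0,6), (1,4), (1,5), (1,6), (1,7), (2,6), (2,7), (3,7), (4,7)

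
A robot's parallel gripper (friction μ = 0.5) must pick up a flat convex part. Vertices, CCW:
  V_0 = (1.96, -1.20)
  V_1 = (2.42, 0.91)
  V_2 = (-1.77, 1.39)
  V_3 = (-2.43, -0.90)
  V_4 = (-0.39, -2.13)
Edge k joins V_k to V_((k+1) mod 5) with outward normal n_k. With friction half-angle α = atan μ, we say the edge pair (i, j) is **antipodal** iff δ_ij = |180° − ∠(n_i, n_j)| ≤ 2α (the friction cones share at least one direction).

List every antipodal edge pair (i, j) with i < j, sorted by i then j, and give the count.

count = 4; pairs: (0,2), (1,3), (1,4), (2,4)

α = atan 0.5 = 26.57°;  2α = 53.13°
n_0 = (+0.9771, -0.2130)
n_1 = (+0.1138, +0.9935)
n_2 = (-0.9609, +0.2769)
n_3 = (-0.5163, -0.8564)
n_4 = (+0.3680, -0.9298)
  (0,1): δ = 84.24°  ·
  (0,2): δ = 3.78°  ✓
  (0,3): δ = 71.21°  ·
  (0,4): δ = 123.89°  ·
  (1,2): δ = 99.54°  ·
  (1,3): δ = 24.55°  ✓
  (1,4): δ = 28.13°  ✓
  (2,3): δ = 105.01°  ·
  (2,4): δ = 52.33°  ✓
  (3,4): δ = 127.32°  ·
antipodal pairs: 4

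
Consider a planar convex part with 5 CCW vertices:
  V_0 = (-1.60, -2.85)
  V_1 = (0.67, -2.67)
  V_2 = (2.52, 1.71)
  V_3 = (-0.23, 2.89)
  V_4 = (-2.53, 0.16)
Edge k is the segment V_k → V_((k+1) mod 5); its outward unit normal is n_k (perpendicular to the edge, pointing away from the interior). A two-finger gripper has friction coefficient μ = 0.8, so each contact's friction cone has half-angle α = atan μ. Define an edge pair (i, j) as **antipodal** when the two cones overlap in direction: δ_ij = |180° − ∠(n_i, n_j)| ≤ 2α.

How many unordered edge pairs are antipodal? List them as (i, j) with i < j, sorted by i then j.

count = 5; pairs: (0,2), (0,3), (1,3), (1,4), (2,4)

α = atan 0.8 = 38.66°;  2α = 77.32°
n_0 = (+0.0790, -0.9969)
n_1 = (+0.9212, -0.3891)
n_2 = (+0.3943, +0.9190)
n_3 = (-0.7648, +0.6443)
n_4 = (-0.9554, -0.2952)
  (0,1): δ = 117.43°  ·
  (0,2): δ = 27.76°  ✓
  (0,3): δ = 45.35°  ✓
  (0,4): δ = 102.64°  ·
  (1,2): δ = 90.33°  ·
  (1,3): δ = 17.22°  ✓
  (1,4): δ = 40.07°  ✓
  (2,3): δ = 106.89°  ·
  (2,4): δ = 49.61°  ✓
  (3,4): δ = 122.72°  ·
antipodal pairs: 5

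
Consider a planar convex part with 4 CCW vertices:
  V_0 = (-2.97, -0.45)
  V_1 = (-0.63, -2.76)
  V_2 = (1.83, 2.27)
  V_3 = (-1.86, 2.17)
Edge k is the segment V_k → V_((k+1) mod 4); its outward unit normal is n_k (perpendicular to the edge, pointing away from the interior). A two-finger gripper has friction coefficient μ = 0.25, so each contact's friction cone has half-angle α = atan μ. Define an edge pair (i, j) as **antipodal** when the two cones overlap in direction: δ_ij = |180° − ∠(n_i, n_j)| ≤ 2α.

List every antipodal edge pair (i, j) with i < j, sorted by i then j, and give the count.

α = atan 0.25 = 14.04°;  2α = 28.07°
n_0 = (-0.7025, -0.7117)
n_1 = (+0.8983, -0.4393)
n_2 = (-0.0271, +0.9996)
n_3 = (-0.9208, +0.3901)
  (0,1): δ = 71.43°  ·
  (0,2): δ = 46.18°  ·
  (0,3): δ = 111.67°  ·
  (1,2): δ = 62.39°  ·
  (1,3): δ = 3.10°  ✓
  (2,3): δ = 114.51°  ·
antipodal pairs: 1

count = 1; pairs: (1,3)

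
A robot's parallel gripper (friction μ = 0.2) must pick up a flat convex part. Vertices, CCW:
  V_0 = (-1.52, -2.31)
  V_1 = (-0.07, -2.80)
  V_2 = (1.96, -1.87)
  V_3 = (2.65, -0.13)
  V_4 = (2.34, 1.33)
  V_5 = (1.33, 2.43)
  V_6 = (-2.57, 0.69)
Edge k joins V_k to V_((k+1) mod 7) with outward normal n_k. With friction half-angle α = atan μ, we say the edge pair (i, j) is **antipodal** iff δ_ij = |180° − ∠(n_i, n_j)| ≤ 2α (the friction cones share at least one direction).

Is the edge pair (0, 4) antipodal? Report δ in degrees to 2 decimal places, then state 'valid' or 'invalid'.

α = atan 0.2 = 11.31°;  2α = 22.62°
edge 0: e_0 = (+1.45, -0.49);  n_0 = (-0.3201, -0.9474)
edge 4: e_4 = (-1.01, +1.10);  n_4 = (+0.7366, +0.6763)
∠(n_0, n_4) = 151.23°
δ = |180° − 151.23°| = 28.77°
28.77° > 2α = 22.62°  →  invalid

δ = 28.77°, invalid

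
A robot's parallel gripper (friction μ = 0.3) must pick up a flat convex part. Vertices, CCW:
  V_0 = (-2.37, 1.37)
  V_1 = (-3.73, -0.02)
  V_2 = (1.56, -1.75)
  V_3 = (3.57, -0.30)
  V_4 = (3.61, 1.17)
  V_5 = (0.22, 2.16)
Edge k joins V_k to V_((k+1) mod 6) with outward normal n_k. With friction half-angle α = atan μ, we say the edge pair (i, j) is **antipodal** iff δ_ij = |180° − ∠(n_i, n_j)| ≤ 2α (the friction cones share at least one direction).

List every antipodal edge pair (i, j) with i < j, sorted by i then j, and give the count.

α = atan 0.3 = 16.70°;  2α = 33.40°
n_0 = (-0.7148, +0.6994)
n_1 = (-0.3108, -0.9505)
n_2 = (+0.5850, -0.8110)
n_3 = (+0.9996, -0.0272)
n_4 = (+0.2803, +0.9599)
n_5 = (-0.2917, +0.9565)
  (0,1): δ = 63.73°  ·
  (0,2): δ = 9.82°  ✓
  (0,3): δ = 42.82°  ·
  (0,4): δ = 118.10°  ·
  (0,5): δ = 151.34°  ·
  (1,2): δ = 126.08°  ·
  (1,3): δ = 73.45°  ·
  (1,4): δ = 1.83°  ✓
  (1,5): δ = 35.07°  ·
  (2,3): δ = 127.37°  ·
  (2,4): δ = 52.09°  ·
  (2,5): δ = 18.84°  ✓
  (3,4): δ = 104.72°  ·
  (3,5): δ = 71.48°  ·
  (4,5): δ = 146.76°  ·
antipodal pairs: 3

count = 3; pairs: (0,2), (1,4), (2,5)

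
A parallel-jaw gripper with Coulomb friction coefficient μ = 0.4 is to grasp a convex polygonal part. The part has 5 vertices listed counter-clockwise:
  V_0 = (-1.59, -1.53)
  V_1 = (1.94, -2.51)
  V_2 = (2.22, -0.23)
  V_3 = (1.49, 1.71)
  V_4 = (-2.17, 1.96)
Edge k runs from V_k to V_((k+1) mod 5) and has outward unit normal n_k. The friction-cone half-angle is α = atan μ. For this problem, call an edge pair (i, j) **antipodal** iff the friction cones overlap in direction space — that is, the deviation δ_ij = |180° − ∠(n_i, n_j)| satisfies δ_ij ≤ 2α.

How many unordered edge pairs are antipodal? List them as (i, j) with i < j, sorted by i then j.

α = atan 0.4 = 21.80°;  2α = 43.60°
n_0 = (-0.2675, -0.9636)
n_1 = (+0.9925, -0.1219)
n_2 = (+0.9359, +0.3522)
n_3 = (+0.0681, +0.9977)
n_4 = (-0.9865, -0.1639)
  (0,1): δ = 81.49°  ·
  (0,2): δ = 53.86°  ·
  (0,3): δ = 11.61°  ✓
  (0,4): δ = 114.95°  ·
  (1,2): δ = 152.38°  ·
  (1,3): δ = 86.91°  ·
  (1,4): δ = 16.44°  ✓
  (2,3): δ = 114.53°  ·
  (2,4): δ = 11.19°  ✓
  (3,4): δ = 76.66°  ·
antipodal pairs: 3

count = 3; pairs: (0,3), (1,4), (2,4)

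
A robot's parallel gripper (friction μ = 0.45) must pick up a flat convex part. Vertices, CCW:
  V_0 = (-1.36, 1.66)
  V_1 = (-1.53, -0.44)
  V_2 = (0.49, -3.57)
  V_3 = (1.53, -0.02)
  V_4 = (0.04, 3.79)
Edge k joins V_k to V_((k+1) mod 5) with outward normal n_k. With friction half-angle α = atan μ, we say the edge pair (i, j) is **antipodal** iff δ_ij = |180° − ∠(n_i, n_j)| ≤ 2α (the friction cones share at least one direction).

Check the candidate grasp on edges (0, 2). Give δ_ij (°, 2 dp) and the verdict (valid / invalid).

δ = 11.70°, valid

α = atan 0.45 = 24.23°;  2α = 48.46°
edge 0: e_0 = (-0.17, -2.10);  n_0 = (-0.9967, +0.0807)
edge 2: e_2 = (+1.04, +3.55);  n_2 = (+0.9597, -0.2811)
∠(n_0, n_2) = 168.30°
δ = |180° − 168.30°| = 11.70°
11.70° ≤ 2α = 48.46°  →  valid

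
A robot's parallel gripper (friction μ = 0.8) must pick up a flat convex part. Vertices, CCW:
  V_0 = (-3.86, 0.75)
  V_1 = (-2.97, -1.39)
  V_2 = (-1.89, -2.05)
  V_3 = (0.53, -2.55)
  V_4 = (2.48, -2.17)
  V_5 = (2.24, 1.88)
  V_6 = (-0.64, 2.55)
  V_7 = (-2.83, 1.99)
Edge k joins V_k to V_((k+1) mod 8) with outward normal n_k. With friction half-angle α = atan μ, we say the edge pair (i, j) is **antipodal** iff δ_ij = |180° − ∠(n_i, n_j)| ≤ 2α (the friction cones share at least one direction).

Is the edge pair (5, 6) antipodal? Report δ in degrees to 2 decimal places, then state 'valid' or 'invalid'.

α = atan 0.8 = 38.66°;  2α = 77.32°
edge 5: e_5 = (-2.88, +0.67);  n_5 = (+0.2266, +0.9740)
edge 6: e_6 = (-2.19, -0.56);  n_6 = (-0.2477, +0.9688)
∠(n_5, n_6) = 27.44°
δ = |180° − 27.44°| = 152.56°
152.56° > 2α = 77.32°  →  invalid

δ = 152.56°, invalid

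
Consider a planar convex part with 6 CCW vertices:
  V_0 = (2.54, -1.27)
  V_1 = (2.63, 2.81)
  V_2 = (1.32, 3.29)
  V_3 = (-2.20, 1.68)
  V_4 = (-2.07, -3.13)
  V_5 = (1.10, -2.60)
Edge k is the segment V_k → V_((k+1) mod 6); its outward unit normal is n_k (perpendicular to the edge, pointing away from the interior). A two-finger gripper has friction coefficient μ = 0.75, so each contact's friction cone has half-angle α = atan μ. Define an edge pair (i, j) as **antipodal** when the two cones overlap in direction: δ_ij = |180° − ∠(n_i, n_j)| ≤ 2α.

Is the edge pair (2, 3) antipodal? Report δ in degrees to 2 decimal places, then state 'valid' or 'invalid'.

δ = 113.03°, invalid

α = atan 0.75 = 36.87°;  2α = 73.74°
edge 2: e_2 = (-3.52, -1.61);  n_2 = (-0.4159, +0.9094)
edge 3: e_3 = (+0.13, -4.81);  n_3 = (-0.9996, -0.0270)
∠(n_2, n_3) = 66.97°
δ = |180° − 66.97°| = 113.03°
113.03° > 2α = 73.74°  →  invalid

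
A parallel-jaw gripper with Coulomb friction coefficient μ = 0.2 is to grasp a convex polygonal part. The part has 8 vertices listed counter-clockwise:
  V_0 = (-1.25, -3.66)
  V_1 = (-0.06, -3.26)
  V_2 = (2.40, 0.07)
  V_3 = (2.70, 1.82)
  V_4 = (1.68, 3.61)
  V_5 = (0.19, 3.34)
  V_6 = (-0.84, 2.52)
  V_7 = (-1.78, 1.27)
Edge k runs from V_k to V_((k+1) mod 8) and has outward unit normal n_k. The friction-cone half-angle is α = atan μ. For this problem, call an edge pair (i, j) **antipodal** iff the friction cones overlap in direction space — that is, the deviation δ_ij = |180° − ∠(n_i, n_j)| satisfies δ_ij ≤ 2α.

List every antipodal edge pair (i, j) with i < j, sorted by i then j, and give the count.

α = atan 0.2 = 11.31°;  2α = 22.62°
n_0 = (+0.3186, -0.9479)
n_1 = (+0.8043, -0.5942)
n_2 = (+0.9856, -0.1690)
n_3 = (+0.8688, +0.4951)
n_4 = (-0.1783, +0.9840)
n_5 = (-0.6228, +0.7823)
n_6 = (-0.7992, +0.6010)
n_7 = (-0.9943, -0.1069)
  (0,1): δ = 145.03°  ·
  (0,2): δ = 118.31°  ·
  (0,3): δ = 78.90°  ·
  (0,4): δ = 8.31°  ✓
  (0,5): δ = 19.94°  ✓
  (0,6): δ = 34.48°  ·
  (0,7): δ = 77.56°  ·
  (1,2): δ = 153.27°  ·
  (1,3): δ = 113.87°  ·
  (1,4): δ = 43.27°  ·
  (1,5): δ = 15.02°  ✓
  (1,6): δ = 0.49°  ✓
  (1,7): δ = 42.59°  ·
  (2,3): δ = 140.60°  ·
  (2,4): δ = 70.00°  ·
  (2,5): δ = 41.75°  ·
  (2,6): δ = 27.22°  ·
  (2,7): δ = 15.86°  ✓
  (3,4): δ = 109.40°  ·
  (3,5): δ = 81.15°  ·
  (3,6): δ = 66.62°  ·
  (3,7): δ = 23.54°  ·
  (4,5): δ = 151.75°  ·
  (4,6): δ = 137.21°  ·
  (4,7): δ = 94.13°  ·
  (5,6): δ = 165.47°  ·
  (5,7): δ = 122.39°  ·
  (6,7): δ = 136.92°  ·
antipodal pairs: 5

count = 5; pairs: (0,4), (0,5), (1,5), (1,6), (2,7)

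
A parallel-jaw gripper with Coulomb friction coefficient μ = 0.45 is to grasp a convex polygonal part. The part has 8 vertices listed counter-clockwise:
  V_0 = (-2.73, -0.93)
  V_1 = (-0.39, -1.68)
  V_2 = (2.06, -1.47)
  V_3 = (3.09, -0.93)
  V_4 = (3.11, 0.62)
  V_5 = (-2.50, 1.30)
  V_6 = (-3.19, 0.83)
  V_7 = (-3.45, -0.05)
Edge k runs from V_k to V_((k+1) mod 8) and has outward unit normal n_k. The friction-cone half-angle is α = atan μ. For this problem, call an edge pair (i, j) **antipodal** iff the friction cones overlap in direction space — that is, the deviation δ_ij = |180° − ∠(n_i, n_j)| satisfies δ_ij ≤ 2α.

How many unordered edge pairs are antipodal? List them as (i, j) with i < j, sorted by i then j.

α = atan 0.45 = 24.23°;  2α = 48.46°
n_0 = (-0.3052, -0.9523)
n_1 = (+0.0854, -0.9963)
n_2 = (+0.4643, -0.8857)
n_3 = (+0.9999, -0.0129)
n_4 = (+0.1203, +0.9927)
n_5 = (-0.5630, +0.8265)
n_6 = (-0.9590, +0.2833)
n_7 = (-0.7740, -0.6332)
  (0,1): δ = 157.33°  ·
  (0,2): δ = 134.56°  ·
  (0,3): δ = 72.97°  ·
  (0,4): δ = 10.86°  ✓
  (0,5): δ = 52.03°  ·
  (0,6): δ = 91.31°  ·
  (0,7): δ = 147.06°  ·
  (1,2): δ = 157.23°  ·
  (1,3): δ = 95.64°  ·
  (1,4): δ = 11.81°  ✓
  (1,5): δ = 29.36°  ✓
  (1,6): δ = 68.64°  ·
  (1,7): δ = 124.39°  ·
  (2,3): δ = 118.41°  ·
  (2,4): δ = 34.58°  ✓
  (2,5): δ = 6.59°  ✓
  (2,6): δ = 45.87°  ✓
  (2,7): δ = 101.62°  ·
  (3,4): δ = 96.17°  ·
  (3,5): δ = 55.00°  ·
  (3,6): δ = 15.72°  ✓
  (3,7): δ = 40.03°  ✓
  (4,5): δ = 138.83°  ·
  (4,6): δ = 99.55°  ·
  (4,7): δ = 43.80°  ✓
  (5,6): δ = 140.72°  ·
  (5,7): δ = 84.97°  ·
  (6,7): δ = 124.25°  ·
antipodal pairs: 9

count = 9; pairs: (0,4), (1,4), (1,5), (2,4), (2,5), (2,6), (3,6), (3,7), (4,7)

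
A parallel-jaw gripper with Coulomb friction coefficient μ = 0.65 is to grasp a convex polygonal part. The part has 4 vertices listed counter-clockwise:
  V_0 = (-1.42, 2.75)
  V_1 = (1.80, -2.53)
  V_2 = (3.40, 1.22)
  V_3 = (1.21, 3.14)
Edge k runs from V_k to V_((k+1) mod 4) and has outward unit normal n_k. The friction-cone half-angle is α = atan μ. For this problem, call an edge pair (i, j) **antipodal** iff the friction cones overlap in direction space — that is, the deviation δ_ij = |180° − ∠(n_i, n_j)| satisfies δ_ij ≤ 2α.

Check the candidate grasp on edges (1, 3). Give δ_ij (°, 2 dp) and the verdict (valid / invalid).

α = atan 0.65 = 33.02°;  2α = 66.05°
edge 1: e_1 = (+1.60, +3.75);  n_1 = (+0.9198, -0.3924)
edge 3: e_3 = (-2.63, -0.39);  n_3 = (-0.1467, +0.9892)
∠(n_1, n_3) = 121.54°
δ = |180° − 121.54°| = 58.46°
58.46° ≤ 2α = 66.05°  →  valid

δ = 58.46°, valid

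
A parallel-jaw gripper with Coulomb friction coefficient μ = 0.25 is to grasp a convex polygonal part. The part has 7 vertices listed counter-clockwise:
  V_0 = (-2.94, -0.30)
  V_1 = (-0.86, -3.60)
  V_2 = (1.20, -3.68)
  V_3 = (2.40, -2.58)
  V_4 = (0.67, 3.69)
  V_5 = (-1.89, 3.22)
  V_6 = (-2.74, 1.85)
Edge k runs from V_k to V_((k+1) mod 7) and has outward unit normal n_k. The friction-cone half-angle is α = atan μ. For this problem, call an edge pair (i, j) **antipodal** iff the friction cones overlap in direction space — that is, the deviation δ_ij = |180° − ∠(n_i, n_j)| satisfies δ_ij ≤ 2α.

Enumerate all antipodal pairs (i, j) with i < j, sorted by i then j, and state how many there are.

count = 4; pairs: (0,3), (1,4), (2,5), (3,6)

α = atan 0.25 = 14.04°;  2α = 28.07°
n_0 = (-0.8460, -0.5332)
n_1 = (-0.0388, -0.9992)
n_2 = (+0.6757, -0.7372)
n_3 = (+0.9640, +0.2660)
n_4 = (-0.1806, +0.9836)
n_5 = (-0.8497, +0.5272)
n_6 = (-0.9957, +0.0926)
  (0,1): δ = 124.45°  ·
  (0,2): δ = 79.71°  ·
  (0,3): δ = 16.80°  ✓
  (0,4): δ = 68.18°  ·
  (0,5): δ = 115.96°  ·
  (0,6): δ = 142.46°  ·
  (1,2): δ = 135.27°  ·
  (1,3): δ = 72.35°  ·
  (1,4): δ = 12.63°  ✓
  (1,5): δ = 60.41°  ·
  (1,6): δ = 86.91°  ·
  (2,3): δ = 117.09°  ·
  (2,4): δ = 32.11°  ·
  (2,5): δ = 15.67°  ✓
  (2,6): δ = 42.18°  ·
  (3,4): δ = 95.02°  ·
  (3,5): δ = 47.24°  ·
  (3,6): δ = 20.74°  ✓
  (4,5): δ = 132.22°  ·
  (4,6): δ = 105.72°  ·
  (5,6): δ = 153.50°  ·
antipodal pairs: 4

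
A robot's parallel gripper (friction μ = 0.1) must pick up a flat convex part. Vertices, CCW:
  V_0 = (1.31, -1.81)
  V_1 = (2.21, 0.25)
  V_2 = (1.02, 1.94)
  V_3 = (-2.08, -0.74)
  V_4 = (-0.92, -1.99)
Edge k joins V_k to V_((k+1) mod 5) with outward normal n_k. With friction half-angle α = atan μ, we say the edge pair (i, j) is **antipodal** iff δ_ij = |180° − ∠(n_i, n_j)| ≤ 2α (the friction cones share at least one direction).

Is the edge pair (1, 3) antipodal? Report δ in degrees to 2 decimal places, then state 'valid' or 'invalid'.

δ = 7.71°, valid

α = atan 0.1 = 5.71°;  2α = 11.42°
edge 1: e_1 = (-1.19, +1.69);  n_1 = (+0.8176, +0.5757)
edge 3: e_3 = (+1.16, -1.25);  n_3 = (-0.7330, -0.6802)
∠(n_1, n_3) = 172.29°
δ = |180° − 172.29°| = 7.71°
7.71° ≤ 2α = 11.42°  →  valid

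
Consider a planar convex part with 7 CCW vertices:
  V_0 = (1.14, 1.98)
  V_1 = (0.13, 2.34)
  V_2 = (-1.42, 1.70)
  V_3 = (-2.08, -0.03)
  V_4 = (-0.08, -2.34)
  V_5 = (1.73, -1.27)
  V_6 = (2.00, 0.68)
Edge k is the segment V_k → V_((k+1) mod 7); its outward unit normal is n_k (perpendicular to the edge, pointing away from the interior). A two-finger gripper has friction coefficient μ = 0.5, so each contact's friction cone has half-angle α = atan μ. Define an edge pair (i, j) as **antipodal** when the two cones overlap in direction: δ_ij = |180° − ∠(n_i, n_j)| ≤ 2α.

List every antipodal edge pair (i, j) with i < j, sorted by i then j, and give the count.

count = 7; pairs: (0,3), (0,4), (1,4), (2,4), (2,5), (3,5), (3,6)

α = atan 0.5 = 26.57°;  2α = 53.13°
n_0 = (+0.3357, +0.9420)
n_1 = (-0.3816, +0.9243)
n_2 = (-0.9343, +0.3564)
n_3 = (-0.7560, -0.6546)
n_4 = (+0.5089, -0.8608)
n_5 = (+0.9905, -0.1372)
n_6 = (+0.8340, +0.5517)
  (0,1): δ = 137.95°  ·
  (0,2): δ = 91.26°  ·
  (0,3): δ = 29.50°  ✓
  (0,4): δ = 50.21°  ✓
  (0,5): δ = 101.73°  ·
  (0,6): δ = 143.10°  ·
  (1,2): δ = 133.32°  ·
  (1,3): δ = 71.55°  ·
  (1,4): δ = 8.15°  ✓
  (1,5): δ = 59.68°  ·
  (1,6): δ = 101.05°  ·
  (2,3): δ = 118.23°  ·
  (2,4): δ = 38.53°  ✓
  (2,5): δ = 13.00°  ✓
  (2,6): δ = 54.37°  ·
  (3,4): δ = 100.30°  ·
  (3,5): δ = 48.77°  ✓
  (3,6): δ = 7.40°  ✓
  (4,5): δ = 128.47°  ·
  (4,6): δ = 87.10°  ·
  (5,6): δ = 138.63°  ·
antipodal pairs: 7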